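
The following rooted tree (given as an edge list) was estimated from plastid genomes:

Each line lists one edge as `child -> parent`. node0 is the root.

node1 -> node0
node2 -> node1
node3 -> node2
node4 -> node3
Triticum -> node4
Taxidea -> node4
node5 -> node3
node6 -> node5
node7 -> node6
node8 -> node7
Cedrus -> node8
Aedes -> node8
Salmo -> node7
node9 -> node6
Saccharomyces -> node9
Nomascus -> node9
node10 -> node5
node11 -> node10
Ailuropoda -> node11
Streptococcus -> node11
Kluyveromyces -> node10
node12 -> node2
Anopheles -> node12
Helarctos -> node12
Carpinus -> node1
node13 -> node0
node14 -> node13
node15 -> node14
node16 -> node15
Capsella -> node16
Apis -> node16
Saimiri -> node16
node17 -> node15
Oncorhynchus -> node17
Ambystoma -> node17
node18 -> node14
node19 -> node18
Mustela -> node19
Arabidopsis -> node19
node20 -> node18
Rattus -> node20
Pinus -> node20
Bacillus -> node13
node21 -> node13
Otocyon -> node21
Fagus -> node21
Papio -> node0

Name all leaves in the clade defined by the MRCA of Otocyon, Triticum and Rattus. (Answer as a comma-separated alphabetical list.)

Aedes, Ailuropoda, Ambystoma, Anopheles, Apis, Arabidopsis, Bacillus, Capsella, Carpinus, Cedrus, Fagus, Helarctos, Kluyveromyces, Mustela, Nomascus, Oncorhynchus, Otocyon, Papio, Pinus, Rattus, Saccharomyces, Saimiri, Salmo, Streptococcus, Taxidea, Triticum

Tracing Otocyon: it sits inside (Otocyon,Fagus).
Tracing Triticum: it sits inside (Triticum,Taxidea).
Tracing Rattus: it sits inside (Rattus,Pinus).
The smallest clade enclosing all 3 is the whole tree (their MRCA is the root), so the answer is all 26 tips in alphabetical order.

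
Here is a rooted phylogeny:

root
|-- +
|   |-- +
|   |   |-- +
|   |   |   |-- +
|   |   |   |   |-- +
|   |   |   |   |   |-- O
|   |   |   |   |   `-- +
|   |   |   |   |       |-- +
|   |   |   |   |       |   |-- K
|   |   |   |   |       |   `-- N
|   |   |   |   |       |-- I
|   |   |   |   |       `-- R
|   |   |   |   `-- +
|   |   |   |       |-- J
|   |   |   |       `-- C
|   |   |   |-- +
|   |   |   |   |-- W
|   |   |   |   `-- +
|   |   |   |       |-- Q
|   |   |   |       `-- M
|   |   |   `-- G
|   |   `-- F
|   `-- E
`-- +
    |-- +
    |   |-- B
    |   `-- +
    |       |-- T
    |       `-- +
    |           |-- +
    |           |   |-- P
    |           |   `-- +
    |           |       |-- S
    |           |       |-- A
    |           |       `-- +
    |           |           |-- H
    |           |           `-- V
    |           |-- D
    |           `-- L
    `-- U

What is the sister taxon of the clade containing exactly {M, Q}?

The clade containing exactly {M, Q} attaches to the tree at the node subtending (W,(Q,M)).
The other lineage descending from that same node — the sister group — is the single tip W.

W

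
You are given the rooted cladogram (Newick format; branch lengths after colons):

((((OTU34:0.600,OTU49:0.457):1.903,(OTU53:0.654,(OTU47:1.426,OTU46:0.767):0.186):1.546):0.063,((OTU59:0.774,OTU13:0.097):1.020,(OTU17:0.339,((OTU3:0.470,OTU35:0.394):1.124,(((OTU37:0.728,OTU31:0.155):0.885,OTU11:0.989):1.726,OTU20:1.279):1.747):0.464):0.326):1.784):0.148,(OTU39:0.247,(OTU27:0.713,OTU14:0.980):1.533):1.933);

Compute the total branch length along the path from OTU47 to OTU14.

The path runs OTU47 → … → MRCA → … → OTU14; the MRCA is the root of the tree.
Branch lengths along that path: 1.426 + 0.186 + 1.546 + 0.063 + 0.148 + 1.933 + 1.533 + 0.980 = 7.815.

7.815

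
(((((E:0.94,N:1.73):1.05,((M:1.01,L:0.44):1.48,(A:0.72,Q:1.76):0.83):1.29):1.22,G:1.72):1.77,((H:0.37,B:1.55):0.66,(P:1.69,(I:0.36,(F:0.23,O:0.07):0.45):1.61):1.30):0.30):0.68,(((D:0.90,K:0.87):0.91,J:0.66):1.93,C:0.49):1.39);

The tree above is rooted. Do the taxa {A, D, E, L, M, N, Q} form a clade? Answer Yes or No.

No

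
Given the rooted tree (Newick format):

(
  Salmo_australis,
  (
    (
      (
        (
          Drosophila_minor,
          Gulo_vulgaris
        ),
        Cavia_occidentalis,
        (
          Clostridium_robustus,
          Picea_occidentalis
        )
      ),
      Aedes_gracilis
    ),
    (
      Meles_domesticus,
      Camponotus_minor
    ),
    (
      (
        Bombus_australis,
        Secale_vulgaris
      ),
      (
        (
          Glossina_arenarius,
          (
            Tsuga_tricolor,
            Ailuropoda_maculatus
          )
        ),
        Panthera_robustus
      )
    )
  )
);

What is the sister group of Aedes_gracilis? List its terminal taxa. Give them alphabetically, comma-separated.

Cavia_occidentalis, Clostridium_robustus, Drosophila_minor, Gulo_vulgaris, Picea_occidentalis

Aedes_gracilis attaches to the tree at the node subtending (((Drosophila_minor,Gulo_vulgaris),Cavia_occidentalis,(Clostridium_robustus,Picea_occidentalis)),Aedes_gracilis).
The other lineage descending from that same node — the sister group — is ((Drosophila_minor,Gulo_vulgaris),Cavia_occidentalis,(Clostridium_robustus,Picea_occidentalis)); its 5 tips in alphabetical order are the answer.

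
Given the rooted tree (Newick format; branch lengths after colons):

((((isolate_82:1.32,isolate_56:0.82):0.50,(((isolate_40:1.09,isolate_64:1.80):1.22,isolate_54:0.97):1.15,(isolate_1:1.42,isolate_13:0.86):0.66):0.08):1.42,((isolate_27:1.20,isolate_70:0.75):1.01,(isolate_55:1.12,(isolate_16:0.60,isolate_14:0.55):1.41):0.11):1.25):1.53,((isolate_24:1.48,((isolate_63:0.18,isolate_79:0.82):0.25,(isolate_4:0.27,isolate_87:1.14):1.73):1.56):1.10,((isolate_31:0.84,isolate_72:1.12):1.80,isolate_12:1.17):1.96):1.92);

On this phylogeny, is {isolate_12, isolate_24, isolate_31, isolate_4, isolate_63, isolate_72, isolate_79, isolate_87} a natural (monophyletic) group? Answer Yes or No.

The most recent common ancestor of these taxa subtends ((isolate_24,((isolate_63,isolate_79),(isolate_4,isolate_87))),((isolate_31,isolate_72),isolate_12)).
That clade has exactly 8 tips — every listed taxon and nothing else — so the group is monophyletic.

Yes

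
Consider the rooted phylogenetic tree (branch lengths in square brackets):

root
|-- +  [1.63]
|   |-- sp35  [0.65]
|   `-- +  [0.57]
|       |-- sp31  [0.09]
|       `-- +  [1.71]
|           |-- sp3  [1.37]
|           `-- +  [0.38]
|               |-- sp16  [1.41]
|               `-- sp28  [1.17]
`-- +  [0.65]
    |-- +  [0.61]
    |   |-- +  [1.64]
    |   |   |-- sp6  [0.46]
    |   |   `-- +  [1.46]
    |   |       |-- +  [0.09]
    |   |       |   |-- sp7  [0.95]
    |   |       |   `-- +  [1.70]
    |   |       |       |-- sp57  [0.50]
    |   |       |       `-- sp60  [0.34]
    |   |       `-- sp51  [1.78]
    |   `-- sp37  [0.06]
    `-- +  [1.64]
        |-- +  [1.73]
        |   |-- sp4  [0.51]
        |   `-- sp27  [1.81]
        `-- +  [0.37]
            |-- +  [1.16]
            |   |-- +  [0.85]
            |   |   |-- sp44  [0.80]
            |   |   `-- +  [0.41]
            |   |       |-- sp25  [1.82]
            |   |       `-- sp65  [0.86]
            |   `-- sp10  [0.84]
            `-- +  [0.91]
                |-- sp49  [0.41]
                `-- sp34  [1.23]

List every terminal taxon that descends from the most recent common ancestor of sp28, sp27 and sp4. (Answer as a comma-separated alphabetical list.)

sp10, sp16, sp25, sp27, sp28, sp3, sp31, sp34, sp35, sp37, sp4, sp44, sp49, sp51, sp57, sp6, sp60, sp65, sp7

Tracing sp28: it sits inside (sp16,sp28).
Tracing sp27: it sits inside (sp4,sp27).
Tracing sp4: it sits inside (sp4,sp27).
The smallest clade enclosing all 3 is the whole tree (their MRCA is the root), so the answer is all 19 tips in alphabetical order.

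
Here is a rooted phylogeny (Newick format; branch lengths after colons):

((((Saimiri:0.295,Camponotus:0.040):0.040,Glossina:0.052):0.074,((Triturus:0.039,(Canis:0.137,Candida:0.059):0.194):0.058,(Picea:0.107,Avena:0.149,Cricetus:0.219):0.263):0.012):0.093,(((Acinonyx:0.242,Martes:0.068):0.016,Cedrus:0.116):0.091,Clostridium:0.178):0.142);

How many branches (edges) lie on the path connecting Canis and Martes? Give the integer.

The MRCA of Canis and Martes is the root of the tree.
From Canis up to that node: 5 branches. From Martes up to the same node: 4 branches. Total: 5 + 4 = 9.

9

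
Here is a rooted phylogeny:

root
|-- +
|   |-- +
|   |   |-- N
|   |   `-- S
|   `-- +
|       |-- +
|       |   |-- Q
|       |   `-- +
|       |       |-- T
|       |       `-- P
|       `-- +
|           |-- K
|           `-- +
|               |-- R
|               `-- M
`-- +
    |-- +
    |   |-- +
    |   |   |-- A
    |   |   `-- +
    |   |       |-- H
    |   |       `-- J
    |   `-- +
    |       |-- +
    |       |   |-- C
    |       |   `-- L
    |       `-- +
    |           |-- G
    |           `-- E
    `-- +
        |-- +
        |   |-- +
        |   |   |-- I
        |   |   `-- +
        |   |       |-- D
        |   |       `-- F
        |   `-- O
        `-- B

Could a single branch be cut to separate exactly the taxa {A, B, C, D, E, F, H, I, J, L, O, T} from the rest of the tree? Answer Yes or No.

No

The MRCA of the listed taxa is the root, so the smallest clade containing them is the whole tree.
That clade also contains G, K, M, N, P, Q, R, S, which are not in the proposed group, so the group is not monophyletic.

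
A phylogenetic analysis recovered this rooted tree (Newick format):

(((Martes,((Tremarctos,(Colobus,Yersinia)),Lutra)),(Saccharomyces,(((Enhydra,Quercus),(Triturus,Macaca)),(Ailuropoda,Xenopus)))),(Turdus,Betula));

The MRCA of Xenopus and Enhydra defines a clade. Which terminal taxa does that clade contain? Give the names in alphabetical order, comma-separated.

Tracing Xenopus: it sits inside (Ailuropoda,Xenopus).
Tracing Enhydra: it sits inside (Enhydra,Quercus).
The smallest clade enclosing both is (((Enhydra,Quercus),(Triturus,Macaca)),(Ailuropoda,Xenopus)); the answer is its 6 terminal taxa in alphabetical order.

Ailuropoda, Enhydra, Macaca, Quercus, Triturus, Xenopus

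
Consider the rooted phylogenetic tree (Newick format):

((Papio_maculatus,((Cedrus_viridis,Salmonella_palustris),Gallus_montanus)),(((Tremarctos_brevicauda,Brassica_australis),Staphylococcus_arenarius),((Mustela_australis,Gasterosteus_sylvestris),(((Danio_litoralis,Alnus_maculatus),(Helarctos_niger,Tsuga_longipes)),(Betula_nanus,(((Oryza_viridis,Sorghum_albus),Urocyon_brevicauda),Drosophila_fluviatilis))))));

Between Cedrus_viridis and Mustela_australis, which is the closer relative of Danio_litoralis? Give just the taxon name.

The MRCA of Danio_litoralis and Mustela_australis subtends ((Mustela_australis,Gasterosteus_sylvestris),(((Danio_litoralis,Alnus_maculatus),(Helarctos_niger,Tsuga_longipes)),(Betula_nanus,(((Oryza_viridis,Sorghum_albus),Urocyon_brevicauda),Drosophila_fluviatilis)))) (11 taxa).
The MRCA of Danio_litoralis and Cedrus_viridis is the root, subtending the entire tree (18 taxa).
The first is nested inside the second, so Danio_litoralis shares a more recent common ancestor with Mustela_australis.

Mustela_australis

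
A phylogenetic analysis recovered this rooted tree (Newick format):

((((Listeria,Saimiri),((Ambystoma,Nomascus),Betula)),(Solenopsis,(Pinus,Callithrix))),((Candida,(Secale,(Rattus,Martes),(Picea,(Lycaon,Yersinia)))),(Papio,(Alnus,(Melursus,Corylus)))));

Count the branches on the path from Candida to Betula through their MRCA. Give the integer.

7

The MRCA of Candida and Betula is the root of the tree.
From Candida up to that node: 3 branches. From Betula up to the same node: 4 branches. Total: 3 + 4 = 7.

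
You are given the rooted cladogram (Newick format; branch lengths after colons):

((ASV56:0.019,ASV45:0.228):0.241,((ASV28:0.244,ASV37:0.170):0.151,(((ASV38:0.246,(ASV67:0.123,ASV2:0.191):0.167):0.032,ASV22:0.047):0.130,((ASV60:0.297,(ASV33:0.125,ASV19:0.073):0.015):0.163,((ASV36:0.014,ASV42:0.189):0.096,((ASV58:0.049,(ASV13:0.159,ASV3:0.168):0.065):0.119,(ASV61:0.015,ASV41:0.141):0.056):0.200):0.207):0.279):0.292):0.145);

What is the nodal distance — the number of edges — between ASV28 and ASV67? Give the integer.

The MRCA of ASV28 and ASV67 is the node subtending ((ASV28,ASV37),(((ASV38,(ASV67,ASV2)),ASV22),((ASV60,(ASV33,ASV19)),((ASV36,ASV42),((ASV58,(ASV13,ASV3)),(ASV61,ASV41)))))).
From ASV28 up to that node: 2 branches. From ASV67 up to the same node: 5 branches. Total: 2 + 5 = 7.

7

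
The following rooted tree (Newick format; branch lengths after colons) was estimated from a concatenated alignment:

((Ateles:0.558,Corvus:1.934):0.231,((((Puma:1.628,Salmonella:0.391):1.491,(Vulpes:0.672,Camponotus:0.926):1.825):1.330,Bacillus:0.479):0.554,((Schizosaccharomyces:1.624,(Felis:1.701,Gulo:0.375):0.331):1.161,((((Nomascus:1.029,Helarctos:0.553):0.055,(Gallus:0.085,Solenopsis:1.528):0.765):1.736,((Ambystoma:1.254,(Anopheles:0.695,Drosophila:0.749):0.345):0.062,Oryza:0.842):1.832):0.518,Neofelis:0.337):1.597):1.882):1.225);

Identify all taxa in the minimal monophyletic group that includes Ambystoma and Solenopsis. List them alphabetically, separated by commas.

Tracing Ambystoma: it sits inside (Ambystoma,(Anopheles,Drosophila)).
Tracing Solenopsis: it sits inside (Gallus,Solenopsis).
The smallest clade enclosing both is (((Nomascus,Helarctos),(Gallus,Solenopsis)),((Ambystoma,(Anopheles,Drosophila)),Oryza)); the answer is its 8 terminal taxa in alphabetical order.

Ambystoma, Anopheles, Drosophila, Gallus, Helarctos, Nomascus, Oryza, Solenopsis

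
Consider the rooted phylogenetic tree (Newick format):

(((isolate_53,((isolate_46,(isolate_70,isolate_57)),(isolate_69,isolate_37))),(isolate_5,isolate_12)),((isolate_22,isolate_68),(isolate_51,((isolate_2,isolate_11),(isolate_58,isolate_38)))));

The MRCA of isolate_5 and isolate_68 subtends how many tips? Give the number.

15

The MRCA of isolate_5 and isolate_68 is the root, so the clade is the entire tree.
That clade contains 15 terminal taxa: isolate_11, isolate_12, isolate_2, isolate_22, isolate_37, isolate_38, isolate_46, isolate_5, isolate_51, isolate_53, isolate_57, isolate_58, isolate_68, isolate_69, isolate_70.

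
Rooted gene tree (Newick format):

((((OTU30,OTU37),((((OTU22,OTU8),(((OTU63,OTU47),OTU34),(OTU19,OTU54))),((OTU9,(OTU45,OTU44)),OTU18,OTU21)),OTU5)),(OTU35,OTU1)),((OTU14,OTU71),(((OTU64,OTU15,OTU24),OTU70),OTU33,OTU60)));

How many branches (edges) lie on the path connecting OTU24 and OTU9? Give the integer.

12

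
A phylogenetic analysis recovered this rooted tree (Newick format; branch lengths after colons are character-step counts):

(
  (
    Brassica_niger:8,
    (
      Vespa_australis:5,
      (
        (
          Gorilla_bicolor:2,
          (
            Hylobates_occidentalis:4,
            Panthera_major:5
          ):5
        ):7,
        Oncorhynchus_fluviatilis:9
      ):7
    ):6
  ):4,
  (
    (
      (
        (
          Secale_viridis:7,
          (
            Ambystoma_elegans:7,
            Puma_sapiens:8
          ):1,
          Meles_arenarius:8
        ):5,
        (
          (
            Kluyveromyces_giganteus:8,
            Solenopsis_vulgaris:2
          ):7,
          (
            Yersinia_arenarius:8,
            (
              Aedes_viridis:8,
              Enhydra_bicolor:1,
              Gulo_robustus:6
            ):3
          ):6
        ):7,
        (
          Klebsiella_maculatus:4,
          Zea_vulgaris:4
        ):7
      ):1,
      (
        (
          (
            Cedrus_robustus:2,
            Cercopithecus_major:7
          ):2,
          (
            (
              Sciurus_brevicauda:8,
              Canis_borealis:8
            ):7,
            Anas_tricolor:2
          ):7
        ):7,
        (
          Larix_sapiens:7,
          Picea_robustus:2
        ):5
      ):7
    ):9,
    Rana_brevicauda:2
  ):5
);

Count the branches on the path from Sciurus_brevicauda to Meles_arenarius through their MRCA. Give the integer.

8

The MRCA of Sciurus_brevicauda and Meles_arenarius is the node subtending (((Secale_viridis,(Ambystoma_elegans,Puma_sapiens),Meles_arenarius),((Kluyveromyces_giganteus,Solenopsis_vulgaris),(Yersinia_arenarius,(Aedes_viridis,Enhydra_bicolor,Gulo_robustus))),(Klebsiella_maculatus,Zea_vulgaris)),(((Cedrus_robustus,Cercopithecus_major),((Sciurus_brevicauda,Canis_borealis),Anas_tricolor)),(Larix_sapiens,Picea_robustus))).
From Sciurus_brevicauda up to that node: 5 branches. From Meles_arenarius up to the same node: 3 branches. Total: 5 + 3 = 8.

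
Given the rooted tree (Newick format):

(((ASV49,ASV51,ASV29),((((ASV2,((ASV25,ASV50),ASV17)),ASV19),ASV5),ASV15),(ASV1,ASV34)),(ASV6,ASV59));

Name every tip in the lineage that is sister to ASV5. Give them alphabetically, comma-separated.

ASV17, ASV19, ASV2, ASV25, ASV50

ASV5 attaches to the tree at the node subtending (((ASV2,((ASV25,ASV50),ASV17)),ASV19),ASV5).
The other lineage descending from that same node — the sister group — is ((ASV2,((ASV25,ASV50),ASV17)),ASV19); its 5 tips in alphabetical order are the answer.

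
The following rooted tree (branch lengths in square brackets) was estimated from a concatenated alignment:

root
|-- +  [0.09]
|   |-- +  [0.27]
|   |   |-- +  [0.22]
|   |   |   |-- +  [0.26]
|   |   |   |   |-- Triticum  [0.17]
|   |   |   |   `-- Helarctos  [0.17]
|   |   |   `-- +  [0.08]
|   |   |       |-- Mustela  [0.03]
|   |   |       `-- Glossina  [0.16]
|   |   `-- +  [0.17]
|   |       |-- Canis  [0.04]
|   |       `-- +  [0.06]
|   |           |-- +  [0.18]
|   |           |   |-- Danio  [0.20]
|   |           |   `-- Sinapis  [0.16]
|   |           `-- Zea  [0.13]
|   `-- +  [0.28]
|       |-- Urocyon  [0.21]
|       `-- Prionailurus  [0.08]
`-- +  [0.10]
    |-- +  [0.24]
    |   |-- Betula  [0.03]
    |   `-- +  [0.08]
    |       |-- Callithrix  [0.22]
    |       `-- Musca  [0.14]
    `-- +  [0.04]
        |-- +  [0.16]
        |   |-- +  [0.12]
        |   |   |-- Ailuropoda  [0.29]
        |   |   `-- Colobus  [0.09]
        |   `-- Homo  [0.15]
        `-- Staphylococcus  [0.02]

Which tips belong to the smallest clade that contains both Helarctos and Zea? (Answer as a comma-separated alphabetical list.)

Tracing Helarctos: it sits inside (Triticum,Helarctos).
Tracing Zea: it sits inside ((Danio,Sinapis),Zea).
The smallest clade enclosing both is (((Triticum,Helarctos),(Mustela,Glossina)),(Canis,((Danio,Sinapis),Zea))); the answer is its 8 terminal taxa in alphabetical order.

Canis, Danio, Glossina, Helarctos, Mustela, Sinapis, Triticum, Zea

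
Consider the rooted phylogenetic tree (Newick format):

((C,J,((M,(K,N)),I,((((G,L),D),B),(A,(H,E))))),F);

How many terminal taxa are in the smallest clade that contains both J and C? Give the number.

13

The MRCA of J and C is the node subtending (C,J,((M,(K,N)),I,((((G,L),D),B),(A,(H,E))))).
That clade contains 13 terminal taxa: A, B, C, D, E, G, H, I, J, K, L, M, N.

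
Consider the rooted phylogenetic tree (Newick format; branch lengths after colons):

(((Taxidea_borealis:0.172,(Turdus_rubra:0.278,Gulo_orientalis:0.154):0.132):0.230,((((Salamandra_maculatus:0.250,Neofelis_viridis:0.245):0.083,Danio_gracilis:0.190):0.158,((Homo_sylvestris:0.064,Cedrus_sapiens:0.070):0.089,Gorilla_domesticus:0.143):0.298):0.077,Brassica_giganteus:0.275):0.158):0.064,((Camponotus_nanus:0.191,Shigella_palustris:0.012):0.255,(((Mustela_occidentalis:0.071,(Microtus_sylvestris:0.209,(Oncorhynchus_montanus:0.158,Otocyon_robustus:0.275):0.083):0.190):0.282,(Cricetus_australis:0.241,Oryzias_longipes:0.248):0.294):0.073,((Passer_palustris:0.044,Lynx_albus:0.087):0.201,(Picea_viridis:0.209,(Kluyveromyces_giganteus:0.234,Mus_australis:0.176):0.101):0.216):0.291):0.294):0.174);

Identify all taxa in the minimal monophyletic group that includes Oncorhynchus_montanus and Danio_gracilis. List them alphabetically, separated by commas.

Brassica_giganteus, Camponotus_nanus, Cedrus_sapiens, Cricetus_australis, Danio_gracilis, Gorilla_domesticus, Gulo_orientalis, Homo_sylvestris, Kluyveromyces_giganteus, Lynx_albus, Microtus_sylvestris, Mus_australis, Mustela_occidentalis, Neofelis_viridis, Oncorhynchus_montanus, Oryzias_longipes, Otocyon_robustus, Passer_palustris, Picea_viridis, Salamandra_maculatus, Shigella_palustris, Taxidea_borealis, Turdus_rubra

Tracing Oncorhynchus_montanus: it sits inside (Oncorhynchus_montanus,Otocyon_robustus).
Tracing Danio_gracilis: it sits inside ((Salamandra_maculatus,Neofelis_viridis),Danio_gracilis).
The smallest clade enclosing both is the whole tree (their MRCA is the root), so the answer is all 23 tips in alphabetical order.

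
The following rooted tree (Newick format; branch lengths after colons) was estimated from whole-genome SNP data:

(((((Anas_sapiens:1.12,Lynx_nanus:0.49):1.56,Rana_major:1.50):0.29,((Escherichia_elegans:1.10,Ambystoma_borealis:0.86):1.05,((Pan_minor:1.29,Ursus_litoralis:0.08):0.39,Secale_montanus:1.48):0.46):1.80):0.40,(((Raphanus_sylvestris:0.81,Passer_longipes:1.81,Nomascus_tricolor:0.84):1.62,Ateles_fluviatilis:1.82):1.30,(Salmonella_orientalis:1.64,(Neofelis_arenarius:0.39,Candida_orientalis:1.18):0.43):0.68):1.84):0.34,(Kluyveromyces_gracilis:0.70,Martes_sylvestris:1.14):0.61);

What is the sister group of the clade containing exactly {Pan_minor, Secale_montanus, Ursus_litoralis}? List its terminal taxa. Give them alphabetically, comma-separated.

Ambystoma_borealis, Escherichia_elegans

The clade containing exactly {Pan_minor, Secale_montanus, Ursus_litoralis} attaches to the tree at the node subtending ((Escherichia_elegans,Ambystoma_borealis),((Pan_minor,Ursus_litoralis),Secale_montanus)).
The other lineage descending from that same node — the sister group — is (Escherichia_elegans,Ambystoma_borealis); its 2 tips in alphabetical order are the answer.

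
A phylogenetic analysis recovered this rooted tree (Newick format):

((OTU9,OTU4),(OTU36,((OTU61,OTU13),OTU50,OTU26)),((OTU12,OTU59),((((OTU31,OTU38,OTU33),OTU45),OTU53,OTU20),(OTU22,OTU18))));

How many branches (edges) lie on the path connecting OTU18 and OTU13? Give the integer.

8

The MRCA of OTU18 and OTU13 is the root of the tree.
From OTU18 up to that node: 4 branches. From OTU13 up to the same node: 4 branches. Total: 4 + 4 = 8.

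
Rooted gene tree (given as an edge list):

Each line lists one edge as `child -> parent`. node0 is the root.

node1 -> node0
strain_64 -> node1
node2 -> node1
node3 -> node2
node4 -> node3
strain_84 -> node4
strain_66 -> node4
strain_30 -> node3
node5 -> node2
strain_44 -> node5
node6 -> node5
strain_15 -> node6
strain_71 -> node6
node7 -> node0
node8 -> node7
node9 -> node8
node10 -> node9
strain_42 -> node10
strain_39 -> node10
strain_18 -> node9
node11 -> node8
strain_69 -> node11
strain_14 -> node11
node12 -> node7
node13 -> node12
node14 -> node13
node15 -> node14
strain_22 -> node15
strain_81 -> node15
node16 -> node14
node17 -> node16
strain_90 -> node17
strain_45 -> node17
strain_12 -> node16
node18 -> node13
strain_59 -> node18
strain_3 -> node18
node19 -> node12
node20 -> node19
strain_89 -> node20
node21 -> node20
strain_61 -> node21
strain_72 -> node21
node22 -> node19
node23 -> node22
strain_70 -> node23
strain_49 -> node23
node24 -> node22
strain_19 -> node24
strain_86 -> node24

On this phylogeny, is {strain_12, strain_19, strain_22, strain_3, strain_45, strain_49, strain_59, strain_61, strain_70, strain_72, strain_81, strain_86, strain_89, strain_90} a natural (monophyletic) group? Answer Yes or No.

Yes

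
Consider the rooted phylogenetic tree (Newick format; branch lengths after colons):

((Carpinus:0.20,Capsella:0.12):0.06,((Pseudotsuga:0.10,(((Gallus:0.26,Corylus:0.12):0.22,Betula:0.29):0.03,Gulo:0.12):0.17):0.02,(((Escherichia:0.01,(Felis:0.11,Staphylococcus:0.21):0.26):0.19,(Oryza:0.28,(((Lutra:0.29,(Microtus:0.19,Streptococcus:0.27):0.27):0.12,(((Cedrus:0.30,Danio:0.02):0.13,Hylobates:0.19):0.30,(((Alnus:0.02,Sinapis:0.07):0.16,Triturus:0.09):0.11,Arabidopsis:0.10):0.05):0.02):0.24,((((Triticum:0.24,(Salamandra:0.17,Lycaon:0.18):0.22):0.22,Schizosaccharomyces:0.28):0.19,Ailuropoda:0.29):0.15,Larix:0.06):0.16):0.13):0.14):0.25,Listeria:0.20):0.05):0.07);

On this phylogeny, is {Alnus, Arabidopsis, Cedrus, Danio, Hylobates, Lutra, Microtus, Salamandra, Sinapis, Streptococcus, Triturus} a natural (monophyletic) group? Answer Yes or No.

No

The MRCA of the listed taxa subtends (((Lutra,(Microtus,Streptococcus)),(((Cedrus,Danio),Hylobates),(((Alnus,Sinapis),Triturus),Arabidopsis))),((((Triticum,(Salamandra,Lycaon)),Schizosaccharomyces),Ailuropoda),Larix)).
That clade also contains Ailuropoda, Larix, Lycaon, Schizosaccharomyces, Triticum, which are not in the proposed group, so the group is not monophyletic.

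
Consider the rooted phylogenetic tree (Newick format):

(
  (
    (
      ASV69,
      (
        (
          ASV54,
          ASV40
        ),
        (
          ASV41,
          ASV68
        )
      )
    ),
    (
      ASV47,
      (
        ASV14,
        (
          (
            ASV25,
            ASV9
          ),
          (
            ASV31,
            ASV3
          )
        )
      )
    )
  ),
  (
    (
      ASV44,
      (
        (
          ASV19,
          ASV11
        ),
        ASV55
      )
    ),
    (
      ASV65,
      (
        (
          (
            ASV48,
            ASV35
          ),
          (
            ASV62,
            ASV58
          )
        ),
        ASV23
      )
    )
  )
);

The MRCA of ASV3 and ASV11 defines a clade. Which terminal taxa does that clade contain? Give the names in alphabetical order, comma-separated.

ASV11, ASV14, ASV19, ASV23, ASV25, ASV3, ASV31, ASV35, ASV40, ASV41, ASV44, ASV47, ASV48, ASV54, ASV55, ASV58, ASV62, ASV65, ASV68, ASV69, ASV9

Tracing ASV3: it sits inside (ASV31,ASV3).
Tracing ASV11: it sits inside (ASV19,ASV11).
The smallest clade enclosing both is the whole tree (their MRCA is the root), so the answer is all 21 tips in alphabetical order.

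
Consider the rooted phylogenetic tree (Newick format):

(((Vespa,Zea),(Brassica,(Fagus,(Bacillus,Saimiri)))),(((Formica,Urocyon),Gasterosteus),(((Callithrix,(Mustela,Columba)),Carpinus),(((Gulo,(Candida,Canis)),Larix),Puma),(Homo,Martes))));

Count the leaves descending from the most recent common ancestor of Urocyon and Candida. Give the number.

14

The MRCA of Urocyon and Candida is the node subtending (((Formica,Urocyon),Gasterosteus),(((Callithrix,(Mustela,Columba)),Carpinus),(((Gulo,(Candida,Canis)),Larix),Puma),(Homo,Martes))).
That clade contains 14 terminal taxa: Callithrix, Candida, Canis, Carpinus, Columba, Formica, Gasterosteus, Gulo, Homo, Larix, Martes, Mustela, Puma, Urocyon.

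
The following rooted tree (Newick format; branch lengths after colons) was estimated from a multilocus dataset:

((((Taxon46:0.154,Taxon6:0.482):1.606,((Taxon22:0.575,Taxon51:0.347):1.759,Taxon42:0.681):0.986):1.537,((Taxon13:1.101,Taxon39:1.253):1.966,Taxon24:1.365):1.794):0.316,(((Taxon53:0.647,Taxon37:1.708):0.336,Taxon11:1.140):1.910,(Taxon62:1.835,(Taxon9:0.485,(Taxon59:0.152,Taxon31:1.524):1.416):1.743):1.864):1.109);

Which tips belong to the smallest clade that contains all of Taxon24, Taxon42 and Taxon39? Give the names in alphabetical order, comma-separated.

Taxon13, Taxon22, Taxon24, Taxon39, Taxon42, Taxon46, Taxon51, Taxon6

Tracing Taxon24: it sits inside ((Taxon13,Taxon39),Taxon24).
Tracing Taxon42: it sits inside ((Taxon22,Taxon51),Taxon42).
Tracing Taxon39: it sits inside (Taxon13,Taxon39).
The smallest clade enclosing all 3 is (((Taxon46,Taxon6),((Taxon22,Taxon51),Taxon42)),((Taxon13,Taxon39),Taxon24)); the answer is its 8 terminal taxa in alphabetical order.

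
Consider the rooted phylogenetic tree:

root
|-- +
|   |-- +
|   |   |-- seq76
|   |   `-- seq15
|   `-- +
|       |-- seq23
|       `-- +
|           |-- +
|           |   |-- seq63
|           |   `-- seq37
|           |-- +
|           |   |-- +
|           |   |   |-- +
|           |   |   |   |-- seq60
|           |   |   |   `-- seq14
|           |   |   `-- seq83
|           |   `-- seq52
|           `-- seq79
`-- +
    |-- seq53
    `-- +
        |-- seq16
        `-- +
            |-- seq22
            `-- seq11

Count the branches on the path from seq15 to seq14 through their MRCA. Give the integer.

8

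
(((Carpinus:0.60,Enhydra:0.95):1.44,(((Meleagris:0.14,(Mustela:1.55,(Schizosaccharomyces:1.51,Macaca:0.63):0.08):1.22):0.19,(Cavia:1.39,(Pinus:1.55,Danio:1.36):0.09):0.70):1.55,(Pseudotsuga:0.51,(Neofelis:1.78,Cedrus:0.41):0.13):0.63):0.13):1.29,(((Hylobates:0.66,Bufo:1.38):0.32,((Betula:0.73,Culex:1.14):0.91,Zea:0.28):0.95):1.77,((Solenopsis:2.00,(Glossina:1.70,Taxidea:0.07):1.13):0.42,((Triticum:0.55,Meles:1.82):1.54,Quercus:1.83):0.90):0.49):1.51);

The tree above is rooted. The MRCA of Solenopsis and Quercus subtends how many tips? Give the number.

6

The MRCA of Solenopsis and Quercus is the node subtending ((Solenopsis,(Glossina,Taxidea)),((Triticum,Meles),Quercus)).
That clade contains 6 terminal taxa: Glossina, Meles, Quercus, Solenopsis, Taxidea, Triticum.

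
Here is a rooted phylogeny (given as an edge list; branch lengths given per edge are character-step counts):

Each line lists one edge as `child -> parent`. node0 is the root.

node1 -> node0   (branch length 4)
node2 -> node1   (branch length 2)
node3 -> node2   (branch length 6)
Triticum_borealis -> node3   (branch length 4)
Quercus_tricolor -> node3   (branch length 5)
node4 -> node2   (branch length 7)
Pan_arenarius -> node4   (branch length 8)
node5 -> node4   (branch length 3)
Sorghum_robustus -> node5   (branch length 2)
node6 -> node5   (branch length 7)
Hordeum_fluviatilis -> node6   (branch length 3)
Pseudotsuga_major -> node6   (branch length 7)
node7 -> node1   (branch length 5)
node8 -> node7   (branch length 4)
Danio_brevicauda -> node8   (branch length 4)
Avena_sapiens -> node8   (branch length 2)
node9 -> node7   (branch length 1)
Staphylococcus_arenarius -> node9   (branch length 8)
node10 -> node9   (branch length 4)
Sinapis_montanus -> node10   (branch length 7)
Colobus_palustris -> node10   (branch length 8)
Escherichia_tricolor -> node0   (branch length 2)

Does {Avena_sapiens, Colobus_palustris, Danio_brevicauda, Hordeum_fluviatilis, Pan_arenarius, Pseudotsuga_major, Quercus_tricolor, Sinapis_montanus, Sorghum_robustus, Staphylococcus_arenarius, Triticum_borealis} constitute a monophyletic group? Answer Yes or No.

Yes

The most recent common ancestor of these taxa subtends (((Triticum_borealis,Quercus_tricolor),(Pan_arenarius,(Sorghum_robustus,(Hordeum_fluviatilis,Pseudotsuga_major)))),((Danio_brevicauda,Avena_sapiens),(Staphylococcus_arenarius,(Sinapis_montanus,Colobus_palustris)))).
That clade has exactly 11 tips — every listed taxon and nothing else — so the group is monophyletic.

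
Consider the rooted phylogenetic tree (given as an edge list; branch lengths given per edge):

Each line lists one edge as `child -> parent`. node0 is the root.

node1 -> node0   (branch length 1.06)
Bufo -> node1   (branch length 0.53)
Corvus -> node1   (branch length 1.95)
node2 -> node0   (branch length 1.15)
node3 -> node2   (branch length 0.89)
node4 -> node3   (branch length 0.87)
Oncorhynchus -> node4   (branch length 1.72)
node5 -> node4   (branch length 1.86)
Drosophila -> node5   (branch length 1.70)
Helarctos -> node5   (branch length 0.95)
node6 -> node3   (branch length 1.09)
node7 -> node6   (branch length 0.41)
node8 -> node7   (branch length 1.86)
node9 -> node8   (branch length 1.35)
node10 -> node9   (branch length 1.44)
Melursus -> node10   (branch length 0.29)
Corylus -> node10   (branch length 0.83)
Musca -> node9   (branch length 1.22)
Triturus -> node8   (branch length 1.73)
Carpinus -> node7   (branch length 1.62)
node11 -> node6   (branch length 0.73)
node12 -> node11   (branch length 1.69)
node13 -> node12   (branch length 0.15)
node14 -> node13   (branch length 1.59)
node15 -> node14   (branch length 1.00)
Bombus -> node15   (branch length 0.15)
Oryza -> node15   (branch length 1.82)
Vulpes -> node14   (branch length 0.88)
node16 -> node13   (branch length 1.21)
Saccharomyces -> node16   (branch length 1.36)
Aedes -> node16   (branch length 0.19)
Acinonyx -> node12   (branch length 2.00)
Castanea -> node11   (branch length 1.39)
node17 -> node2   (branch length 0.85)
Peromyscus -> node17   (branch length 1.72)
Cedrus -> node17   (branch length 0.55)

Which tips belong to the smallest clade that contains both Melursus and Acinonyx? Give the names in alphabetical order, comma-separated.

Tracing Melursus: it sits inside (Melursus,Corylus).
Tracing Acinonyx: it sits inside ((((Bombus,Oryza),Vulpes),(Saccharomyces,Aedes)),Acinonyx).
The smallest clade enclosing both is (((((Melursus,Corylus),Musca),Triturus),Carpinus),(((((Bombus,Oryza),Vulpes),(Saccharomyces,Aedes)),Acinonyx),Castanea)); the answer is its 12 terminal taxa in alphabetical order.

Acinonyx, Aedes, Bombus, Carpinus, Castanea, Corylus, Melursus, Musca, Oryza, Saccharomyces, Triturus, Vulpes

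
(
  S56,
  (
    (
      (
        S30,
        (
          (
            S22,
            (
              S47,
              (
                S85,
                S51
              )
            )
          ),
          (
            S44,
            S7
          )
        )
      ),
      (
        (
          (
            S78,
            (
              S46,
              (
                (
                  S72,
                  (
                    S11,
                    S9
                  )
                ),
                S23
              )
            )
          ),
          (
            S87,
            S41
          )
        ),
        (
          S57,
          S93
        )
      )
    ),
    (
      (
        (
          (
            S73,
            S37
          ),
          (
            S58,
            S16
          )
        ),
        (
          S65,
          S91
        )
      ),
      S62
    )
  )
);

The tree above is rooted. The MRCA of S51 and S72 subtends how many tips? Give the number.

The MRCA of S51 and S72 is the node subtending ((S30,((S22,(S47,(S85,S51))),(S44,S7))),(((S78,(S46,((S72,(S11,S9)),S23))),(S87,S41)),(S57,S93))).
That clade contains 17 terminal taxa: S11, S22, S23, S30, S41, S44, S46, S47, S51, S57, S7, S72, S78, S85, S87, S9, S93.

17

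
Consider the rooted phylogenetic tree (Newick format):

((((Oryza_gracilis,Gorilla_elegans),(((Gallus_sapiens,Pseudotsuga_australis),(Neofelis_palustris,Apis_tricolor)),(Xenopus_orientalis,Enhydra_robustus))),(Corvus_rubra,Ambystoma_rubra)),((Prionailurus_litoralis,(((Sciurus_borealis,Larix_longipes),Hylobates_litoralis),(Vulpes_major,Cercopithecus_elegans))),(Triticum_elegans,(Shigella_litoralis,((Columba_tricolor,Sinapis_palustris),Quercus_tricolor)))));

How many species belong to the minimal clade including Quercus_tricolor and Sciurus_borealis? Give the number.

11

The MRCA of Quercus_tricolor and Sciurus_borealis is the node subtending ((Prionailurus_litoralis,(((Sciurus_borealis,Larix_longipes),Hylobates_litoralis),(Vulpes_major,Cercopithecus_elegans))),(Triticum_elegans,(Shigella_litoralis,((Columba_tricolor,Sinapis_palustris),Quercus_tricolor)))).
That clade contains 11 terminal taxa: Cercopithecus_elegans, Columba_tricolor, Hylobates_litoralis, Larix_longipes, Prionailurus_litoralis, Quercus_tricolor, Sciurus_borealis, Shigella_litoralis, Sinapis_palustris, Triticum_elegans, Vulpes_major.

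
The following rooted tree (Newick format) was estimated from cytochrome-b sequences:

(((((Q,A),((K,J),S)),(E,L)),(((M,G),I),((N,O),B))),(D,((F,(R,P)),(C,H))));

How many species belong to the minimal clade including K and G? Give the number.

The MRCA of K and G is the node subtending ((((Q,A),((K,J),S)),(E,L)),(((M,G),I),((N,O),B))).
That clade contains 13 terminal taxa: A, B, E, G, I, J, K, L, M, N, O, Q, S.

13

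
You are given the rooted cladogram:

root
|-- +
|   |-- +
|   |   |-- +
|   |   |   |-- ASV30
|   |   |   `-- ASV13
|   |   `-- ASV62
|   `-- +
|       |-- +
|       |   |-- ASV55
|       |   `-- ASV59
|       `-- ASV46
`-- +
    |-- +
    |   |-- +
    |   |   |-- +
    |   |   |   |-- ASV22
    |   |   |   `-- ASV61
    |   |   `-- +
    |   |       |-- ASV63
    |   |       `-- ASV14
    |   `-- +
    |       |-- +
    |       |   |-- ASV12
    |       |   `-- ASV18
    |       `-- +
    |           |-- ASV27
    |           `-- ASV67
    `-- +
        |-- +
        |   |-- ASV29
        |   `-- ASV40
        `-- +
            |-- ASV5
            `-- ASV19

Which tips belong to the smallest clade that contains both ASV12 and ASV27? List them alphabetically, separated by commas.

ASV12, ASV18, ASV27, ASV67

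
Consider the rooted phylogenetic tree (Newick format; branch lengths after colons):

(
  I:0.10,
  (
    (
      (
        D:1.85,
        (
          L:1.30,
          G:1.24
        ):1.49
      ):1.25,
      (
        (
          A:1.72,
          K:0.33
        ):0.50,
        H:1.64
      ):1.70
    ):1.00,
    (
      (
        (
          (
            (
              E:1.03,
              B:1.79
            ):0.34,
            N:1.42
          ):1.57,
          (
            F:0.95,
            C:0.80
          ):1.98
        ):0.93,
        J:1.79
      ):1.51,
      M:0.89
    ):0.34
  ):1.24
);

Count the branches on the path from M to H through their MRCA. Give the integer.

The MRCA of M and H is the node subtending (((D,(L,G)),((A,K),H)),(((((E,B),N),(F,C)),J),M)).
From M up to that node: 2 branches. From H up to the same node: 3 branches. Total: 2 + 3 = 5.

5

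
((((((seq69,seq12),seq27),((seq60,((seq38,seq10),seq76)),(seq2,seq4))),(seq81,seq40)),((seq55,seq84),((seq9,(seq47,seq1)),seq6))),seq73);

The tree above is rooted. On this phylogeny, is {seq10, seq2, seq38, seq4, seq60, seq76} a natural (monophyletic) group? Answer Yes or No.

Yes

The most recent common ancestor of these taxa subtends ((seq60,((seq38,seq10),seq76)),(seq2,seq4)).
That clade has exactly 6 tips — every listed taxon and nothing else — so the group is monophyletic.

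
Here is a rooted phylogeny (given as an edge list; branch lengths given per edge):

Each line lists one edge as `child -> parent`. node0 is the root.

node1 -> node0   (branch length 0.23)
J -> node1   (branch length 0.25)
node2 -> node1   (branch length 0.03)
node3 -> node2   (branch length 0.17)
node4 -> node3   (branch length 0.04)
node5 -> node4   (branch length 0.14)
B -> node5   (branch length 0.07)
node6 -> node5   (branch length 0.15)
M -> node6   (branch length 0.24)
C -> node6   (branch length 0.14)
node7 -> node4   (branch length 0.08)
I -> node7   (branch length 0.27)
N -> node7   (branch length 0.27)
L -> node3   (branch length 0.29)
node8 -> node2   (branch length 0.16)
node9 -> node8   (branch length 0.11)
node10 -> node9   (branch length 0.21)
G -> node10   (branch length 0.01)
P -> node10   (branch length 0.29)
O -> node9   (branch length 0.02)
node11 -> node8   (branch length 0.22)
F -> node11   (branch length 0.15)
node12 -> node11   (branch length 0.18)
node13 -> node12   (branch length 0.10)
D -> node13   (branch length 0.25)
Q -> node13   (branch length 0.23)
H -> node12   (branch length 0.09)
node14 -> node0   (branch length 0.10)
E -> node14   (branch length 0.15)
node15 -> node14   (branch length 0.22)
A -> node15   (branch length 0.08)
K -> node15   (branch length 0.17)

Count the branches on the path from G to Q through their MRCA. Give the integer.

7

The MRCA of G and Q is the node subtending (((G,P),O),(F,((D,Q),H))).
From G up to that node: 3 branches. From Q up to the same node: 4 branches. Total: 3 + 4 = 7.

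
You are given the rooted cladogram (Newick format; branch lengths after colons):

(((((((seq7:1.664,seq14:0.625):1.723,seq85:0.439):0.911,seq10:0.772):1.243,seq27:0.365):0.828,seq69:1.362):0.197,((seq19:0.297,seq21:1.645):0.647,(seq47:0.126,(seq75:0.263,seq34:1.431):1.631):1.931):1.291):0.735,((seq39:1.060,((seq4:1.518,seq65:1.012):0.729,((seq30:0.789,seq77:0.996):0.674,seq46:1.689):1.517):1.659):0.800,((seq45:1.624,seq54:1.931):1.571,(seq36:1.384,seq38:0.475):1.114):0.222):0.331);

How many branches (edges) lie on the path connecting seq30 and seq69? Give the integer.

The MRCA of seq30 and seq69 is the root of the tree.
From seq30 up to that node: 6 branches. From seq69 up to the same node: 3 branches. Total: 6 + 3 = 9.

9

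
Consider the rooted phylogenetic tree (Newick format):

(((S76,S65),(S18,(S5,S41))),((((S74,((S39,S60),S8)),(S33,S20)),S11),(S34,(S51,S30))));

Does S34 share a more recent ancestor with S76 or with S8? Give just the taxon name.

The MRCA of S34 and S8 subtends ((((S74,((S39,S60),S8)),(S33,S20)),S11),(S34,(S51,S30))) (10 taxa).
The MRCA of S34 and S76 is the root, subtending the entire tree (15 taxa).
The first is nested inside the second, so S34 shares a more recent common ancestor with S8.

S8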